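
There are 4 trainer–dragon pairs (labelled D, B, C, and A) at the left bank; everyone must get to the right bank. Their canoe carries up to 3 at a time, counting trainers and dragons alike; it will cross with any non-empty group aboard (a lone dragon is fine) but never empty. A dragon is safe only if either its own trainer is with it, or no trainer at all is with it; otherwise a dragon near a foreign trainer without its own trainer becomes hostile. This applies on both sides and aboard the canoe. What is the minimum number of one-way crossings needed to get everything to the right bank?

Counting alone: each trip to the right bank takes at most 3 across and each return brings at least 1 back, so after t trips out (and t−1 returns) at most 3t − (t−1) of the 8 are across; that first reaches 8 at t = 4, so at least 7 crossings are needed.
The safety rule pushes this higher. Following every safe sequence of crossings, the most of the 8 that can be at the right bank as the canoe arrives there on crossing 7 is 7 — never all 8.
So no plan with fewer than 9 crossings exists, and this one achieves 9:
1. dragon D and trainer D cross → the right bank.
2. trainer D crosses ← the left bank.
3. dragon B, trainer B, and trainer D cross → the right bank.
4. dragon D and trainer D cross ← the left bank.
5. trainer A, trainer C, and trainer D cross → the right bank.
6. dragon B crosses ← the left bank.
7. dragon B and dragon D cross → the right bank.
8. dragon D crosses ← the left bank.
9. dragon A, dragon C, and dragon D cross → the right bank.

9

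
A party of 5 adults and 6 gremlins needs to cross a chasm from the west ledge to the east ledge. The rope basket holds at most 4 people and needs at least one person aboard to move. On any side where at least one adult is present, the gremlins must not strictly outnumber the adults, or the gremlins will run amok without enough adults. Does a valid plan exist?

The gremlins already outnumber the adults at the west ledge before anyone moves, so the starting position itself is disallowed.

No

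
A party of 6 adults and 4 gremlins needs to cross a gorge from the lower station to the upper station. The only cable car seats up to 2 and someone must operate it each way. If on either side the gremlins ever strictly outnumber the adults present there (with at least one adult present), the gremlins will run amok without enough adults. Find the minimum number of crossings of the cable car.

17

Counting alone: each trip to the upper station takes at most 2 across and each return brings at least 1 back, so after t trips out (and t−1 returns) at most 2t − (t−1) of the 10 are across; that first reaches 10 at t = 9, so at least 17 crossings are needed.
The plan below uses exactly 17 crossings, so it is optimal:
1. 2 gremlins → the upper station.  (the lower station: 6A 2G; the upper station: 0A 2G)
2. 1 gremlin ← the lower station.  (the lower station: 6A 3G; the upper station: 0A 1G)
3. 2 gremlins → the upper station.  (the lower station: 6A 1G; the upper station: 0A 3G)
4. 1 gremlin ← the lower station.  (the lower station: 6A 2G; the upper station: 0A 2G)
5. 2 adults → the upper station.  (the lower station: 4A 2G; the upper station: 2A 2G)
6. 1 gremlin ← the lower station.  (the lower station: 4A 3G; the upper station: 2A 1G)
7. 1 adult and 1 gremlin → the upper station.  (the lower station: 3A 2G; the upper station: 3A 2G)
8. 1 gremlin ← the lower station.  (the lower station: 3A 3G; the upper station: 3A 1G)
9. 2 gremlins → the upper station.  (the lower station: 3A 1G; the upper station: 3A 3G)
10. 1 gremlin ← the lower station.  (the lower station: 3A 2G; the upper station: 3A 2G)
11. 1 adult and 1 gremlin → the upper station.  (the lower station: 2A 1G; the upper station: 4A 3G)
12. 1 gremlin ← the lower station.  (the lower station: 2A 2G; the upper station: 4A 2G)
13. 2 gremlins → the upper station.  (the lower station: 2A 0G; the upper station: 4A 4G)
14. 1 gremlin ← the lower station.  (the lower station: 2A 1G; the upper station: 4A 3G)
15. 1 adult and 1 gremlin → the upper station.  (the lower station: 1A 0G; the upper station: 5A 4G)
16. 1 gremlin ← the lower station.  (the lower station: 1A 1G; the upper station: 5A 3G)
17. 1 adult and 1 gremlin → the upper station.  (the lower station: 0A 0G; the upper station: 6A 4G)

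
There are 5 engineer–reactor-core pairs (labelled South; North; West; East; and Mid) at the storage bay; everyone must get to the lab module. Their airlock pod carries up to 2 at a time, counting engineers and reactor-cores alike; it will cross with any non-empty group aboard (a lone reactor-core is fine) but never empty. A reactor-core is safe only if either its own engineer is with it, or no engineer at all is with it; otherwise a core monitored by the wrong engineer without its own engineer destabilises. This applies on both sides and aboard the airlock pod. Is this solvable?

No

Following every safe sequence of crossings from the start, the most of the 10 that can be at the lab module as the airlock pod arrives there on crossings 1, 3, 5, 7 is 2, 3, 4, 5 respectively; the best ever achieved is 5 of 10.
From crossing 9 on, no configuration arises that was not already reachable earlier: only 82 distinct safe configurations (who is on which side, and where the airlock pod is) can ever be reached, none of them has everyone across, and every continuation just revisits them. So no valid plan exists.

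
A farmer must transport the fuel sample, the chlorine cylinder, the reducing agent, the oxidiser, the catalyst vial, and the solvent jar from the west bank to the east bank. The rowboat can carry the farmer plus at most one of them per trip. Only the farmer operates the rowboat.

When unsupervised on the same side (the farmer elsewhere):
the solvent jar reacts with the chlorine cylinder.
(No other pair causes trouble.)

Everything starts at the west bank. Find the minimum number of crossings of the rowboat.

Counting alone: the farmer can take at most 1 across per trip to the east bank, so moving all 6 needs at least 6 loaded trips out, with a return between consecutive ones — at least 11 crossings.
The plan below uses exactly 11 crossings, so it is optimal:
1. Farmer goes to the east bank with the chlorine cylinder.  [the west bank: the catalyst vial, the fuel sample, the oxidiser, the reducing agent, the solvent jar | the east bank: the chlorine cylinder]
2. Farmer goes back to the west bank alone.  [the west bank: the catalyst vial, the fuel sample, the oxidiser, the reducing agent, the solvent jar | the east bank: the chlorine cylinder]
3. Farmer goes to the east bank with the fuel sample.  [the west bank: the catalyst vial, the oxidiser, the reducing agent, the solvent jar | the east bank: the chlorine cylinder, the fuel sample]
4. Farmer goes back to the west bank alone.  [the west bank: the catalyst vial, the oxidiser, the reducing agent, the solvent jar | the east bank: the chlorine cylinder, the fuel sample]
5. Farmer goes to the east bank with the reducing agent.  [the west bank: the catalyst vial, the oxidiser, the solvent jar | the east bank: the chlorine cylinder, the fuel sample, the reducing agent]
6. Farmer goes back to the west bank alone.  [the west bank: the catalyst vial, the oxidiser, the solvent jar | the east bank: the chlorine cylinder, the fuel sample, the reducing agent]
7. Farmer goes to the east bank with the oxidiser.  [the west bank: the catalyst vial, the solvent jar | the east bank: the chlorine cylinder, the fuel sample, the oxidiser, the reducing agent]
8. Farmer goes back to the west bank alone.  [the west bank: the catalyst vial, the solvent jar | the east bank: the chlorine cylinder, the fuel sample, the oxidiser, the reducing agent]
9. Farmer goes to the east bank with the catalyst vial.  [the west bank: the solvent jar | the east bank: the catalyst vial, the chlorine cylinder, the fuel sample, the oxidiser, the reducing agent]
10. Farmer goes back to the west bank alone.  [the west bank: the solvent jar | the east bank: the catalyst vial, the chlorine cylinder, the fuel sample, the oxidiser, the reducing agent]
11. Farmer goes to the east bank with the solvent jar.  [the west bank: — | the east bank: the catalyst vial, the chlorine cylinder, the fuel sample, the oxidiser, the reducing agent, the solvent jar]

11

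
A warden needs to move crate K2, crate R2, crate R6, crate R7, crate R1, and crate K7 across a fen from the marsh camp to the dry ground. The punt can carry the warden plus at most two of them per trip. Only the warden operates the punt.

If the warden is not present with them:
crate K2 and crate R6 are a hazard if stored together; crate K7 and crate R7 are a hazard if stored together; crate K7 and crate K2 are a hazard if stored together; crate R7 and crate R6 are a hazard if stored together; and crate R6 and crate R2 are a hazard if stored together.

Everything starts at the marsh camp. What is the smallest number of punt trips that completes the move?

7

Counting alone: the warden can take at most 2 across per trip to the dry ground, so moving all 6 needs at least 3 loaded trips out, with a return between consecutive ones — at least 5 crossings.
The safety rule pushes this higher. Following every safe sequence of crossings, the most of the 6 that can be at the dry ground as the punt arrives there on crossing 5 is 5 — never all 6.
So no plan with fewer than 7 crossings exists, and this one achieves 7:
1. Warden goes to the dry ground with crate K7 and crate R6.
2. Warden goes back to the marsh camp alone.
3. Warden goes to the dry ground with crate K2 and crate R2.
4. Warden goes back to the marsh camp with crate K7 and crate R6.
5. Warden goes to the dry ground with crate R1 and crate R7.
6. Warden goes back to the marsh camp alone.
7. Warden goes to the dry ground with crate K7 and crate R6.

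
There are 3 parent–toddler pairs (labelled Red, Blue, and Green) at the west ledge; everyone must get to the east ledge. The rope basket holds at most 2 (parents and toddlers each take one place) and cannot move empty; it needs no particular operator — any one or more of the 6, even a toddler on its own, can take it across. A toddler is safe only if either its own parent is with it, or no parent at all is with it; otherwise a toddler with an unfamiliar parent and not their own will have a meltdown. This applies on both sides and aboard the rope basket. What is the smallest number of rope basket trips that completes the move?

Counting alone: each trip to the east ledge takes at most 2 across and each return brings at least 1 back, so after t trips out (and t−1 returns) at most 2t − (t−1) of the 6 are across; that first reaches 6 at t = 5, so at least 9 crossings are needed.
The safety rule pushes this higher. Following every safe sequence of crossings, the most of the 6 that can be at the east ledge as the rope basket arrives there on crossing 9 is 5 — never all 6.
So no plan with fewer than 11 crossings exists, and this one achieves 11:
1. parent Red and toddler Red cross → the east ledge.
2. parent Red crosses ← the west ledge.
3. toddler Blue and toddler Green cross → the east ledge.
4. toddler Red crosses ← the west ledge.
5. parent Blue and parent Green cross → the east ledge.
6. parent Blue and toddler Blue cross ← the west ledge.
7. parent Blue and parent Red cross → the east ledge.
8. toddler Green crosses ← the west ledge.
9. toddler Blue and toddler Red cross → the east ledge.
10. parent Green crosses ← the west ledge.
11. parent Green and toddler Green cross → the east ledge.

11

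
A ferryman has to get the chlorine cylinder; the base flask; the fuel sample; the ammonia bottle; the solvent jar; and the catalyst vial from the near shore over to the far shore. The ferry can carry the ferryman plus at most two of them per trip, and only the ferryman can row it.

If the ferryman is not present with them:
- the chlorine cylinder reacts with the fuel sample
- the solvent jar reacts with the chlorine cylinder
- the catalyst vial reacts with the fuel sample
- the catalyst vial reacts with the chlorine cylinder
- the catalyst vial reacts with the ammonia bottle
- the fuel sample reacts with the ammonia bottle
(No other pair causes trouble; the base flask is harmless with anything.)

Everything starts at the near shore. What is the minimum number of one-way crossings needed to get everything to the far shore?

Whatever the first load, the items left behind include a forbidden pair without the ferryman. No opening move is safe, so no plan exists.

impossible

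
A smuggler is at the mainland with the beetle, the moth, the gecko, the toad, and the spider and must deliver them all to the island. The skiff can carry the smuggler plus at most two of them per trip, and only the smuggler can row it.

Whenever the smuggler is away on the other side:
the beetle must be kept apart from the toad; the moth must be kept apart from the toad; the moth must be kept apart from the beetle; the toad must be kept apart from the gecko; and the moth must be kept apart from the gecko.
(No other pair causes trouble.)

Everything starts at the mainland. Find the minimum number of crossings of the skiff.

7

Counting alone: the smuggler can take at most 2 across per trip to the island, so moving all 5 needs at least 3 loaded trips out, with a return between consecutive ones — at least 5 crossings.
The safety rule pushes this higher. Following every safe sequence of crossings, the most of the 5 that can be at the island as the skiff arrives there on crossing 5 is 4 — never all 5.
So no plan with fewer than 7 crossings exists, and this one achieves 7:
1. Smuggler goes to the island with the moth and the toad.  [the mainland: the beetle, the gecko, the spider | the island: the moth, the toad]
2. Smuggler goes back to the mainland with the moth.  [the mainland: the beetle, the gecko, the moth, the spider | the island: the toad]
3. Smuggler goes to the island with the beetle and the gecko.  [the mainland: the moth, the spider | the island: the beetle, the gecko, the toad]
4. Smuggler goes back to the mainland with the toad.  [the mainland: the moth, the spider, the toad | the island: the beetle, the gecko]
5. Smuggler goes to the island with the moth and the spider.  [the mainland: the toad | the island: the beetle, the gecko, the moth, the spider]
6. Smuggler goes back to the mainland with the moth.  [the mainland: the moth, the toad | the island: the beetle, the gecko, the spider]
7. Smuggler goes to the island with the moth and the toad.  [the mainland: — | the island: the beetle, the gecko, the moth, the spider, the toad]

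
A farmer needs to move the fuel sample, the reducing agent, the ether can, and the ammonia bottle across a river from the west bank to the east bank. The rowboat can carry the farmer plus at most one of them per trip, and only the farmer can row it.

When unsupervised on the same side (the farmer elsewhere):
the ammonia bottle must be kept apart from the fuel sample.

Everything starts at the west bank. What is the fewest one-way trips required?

7

Counting alone: the farmer can take at most 1 across per trip to the east bank, so moving all 4 needs at least 4 loaded trips out, with a return between consecutive ones — at least 7 crossings.
The plan below uses exactly 7 crossings, so it is optimal:
1. Farmer goes to the east bank with the fuel sample.  [the west bank: the ammonia bottle, the ether can, the reducing agent | the east bank: the fuel sample]
2. Farmer goes back to the west bank alone.  [the west bank: the ammonia bottle, the ether can, the reducing agent | the east bank: the fuel sample]
3. Farmer goes to the east bank with the reducing agent.  [the west bank: the ammonia bottle, the ether can | the east bank: the fuel sample, the reducing agent]
4. Farmer goes back to the west bank alone.  [the west bank: the ammonia bottle, the ether can | the east bank: the fuel sample, the reducing agent]
5. Farmer goes to the east bank with the ether can.  [the west bank: the ammonia bottle | the east bank: the ether can, the fuel sample, the reducing agent]
6. Farmer goes back to the west bank alone.  [the west bank: the ammonia bottle | the east bank: the ether can, the fuel sample, the reducing agent]
7. Farmer goes to the east bank with the ammonia bottle.  [the west bank: — | the east bank: the ammonia bottle, the ether can, the fuel sample, the reducing agent]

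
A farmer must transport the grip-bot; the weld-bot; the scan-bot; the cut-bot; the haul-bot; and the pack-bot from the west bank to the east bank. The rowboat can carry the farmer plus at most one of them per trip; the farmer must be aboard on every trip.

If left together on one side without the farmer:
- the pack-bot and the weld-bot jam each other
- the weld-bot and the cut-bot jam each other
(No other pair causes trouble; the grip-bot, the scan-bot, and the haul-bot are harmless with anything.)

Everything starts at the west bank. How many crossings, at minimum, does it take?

13

Counting alone: the farmer can take at most 1 across per trip to the east bank, so moving all 6 needs at least 6 loaded trips out, with a return between consecutive ones — at least 11 crossings.
The safety rule pushes this higher. Following every safe sequence of crossings, the most of the 6 that can be at the east bank as the rowboat arrives there on crossing 11 is 5 — never all 6.
So no plan with fewer than 13 crossings exists, and this one achieves 13:
1. Farmer goes to the east bank with the weld-bot.
2. Farmer goes back to the west bank alone.
3. Farmer goes to the east bank with the grip-bot.
4. Farmer goes back to the west bank alone.
5. Farmer goes to the east bank with the scan-bot.
6. Farmer goes back to the west bank alone.
7. Farmer goes to the east bank with the cut-bot.
8. Farmer goes back to the west bank with the weld-bot.
9. Farmer goes to the east bank with the pack-bot.
10. Farmer goes back to the west bank alone.
11. Farmer goes to the east bank with the haul-bot.
12. Farmer goes back to the west bank alone.
13. Farmer goes to the east bank with the weld-bot.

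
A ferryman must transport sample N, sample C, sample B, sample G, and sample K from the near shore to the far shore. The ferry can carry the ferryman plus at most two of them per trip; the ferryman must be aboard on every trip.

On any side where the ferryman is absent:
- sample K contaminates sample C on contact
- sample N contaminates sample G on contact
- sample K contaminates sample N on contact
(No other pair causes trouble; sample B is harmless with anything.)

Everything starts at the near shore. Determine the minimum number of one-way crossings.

Counting alone: the ferryman can take at most 2 across per trip to the far shore, so moving all 5 needs at least 3 loaded trips out, with a return between consecutive ones — at least 5 crossings.
The plan below uses exactly 5 crossings, so it is optimal:
1. Ferryman goes to the far shore with sample C and sample N.
2. Ferryman goes back to the near shore alone.
3. Ferryman goes to the far shore with sample B.
4. Ferryman goes back to the near shore alone.
5. Ferryman goes to the far shore with sample G and sample K.

5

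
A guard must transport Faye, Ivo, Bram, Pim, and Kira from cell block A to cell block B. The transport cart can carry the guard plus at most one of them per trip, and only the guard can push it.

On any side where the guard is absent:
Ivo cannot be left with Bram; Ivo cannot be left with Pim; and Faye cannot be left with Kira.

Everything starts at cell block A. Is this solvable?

Whatever the first load, the items left behind include a forbidden pair without the guard. No opening move is safe, so no plan exists.

No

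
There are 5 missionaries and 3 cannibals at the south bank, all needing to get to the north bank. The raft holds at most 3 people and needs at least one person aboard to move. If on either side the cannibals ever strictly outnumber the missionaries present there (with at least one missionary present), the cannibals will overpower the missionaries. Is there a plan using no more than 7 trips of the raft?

Yes — this plan uses 7 crossings (≤ 7):
1. 2 cannibals → the north bank.  (the south bank: 5M 1C; the north bank: 0M 2C)
2. 1 cannibal ← the south bank.  (the south bank: 5M 2C; the north bank: 0M 1C)
3. 2 missionaries and 1 cannibal → the north bank.  (the south bank: 3M 1C; the north bank: 2M 2C)
4. 1 cannibal ← the south bank.  (the south bank: 3M 2C; the north bank: 2M 1C)
5. 1 missionary and 2 cannibals → the north bank.  (the south bank: 2M 0C; the north bank: 3M 3C)
6. 1 cannibal ← the south bank.  (the south bank: 2M 1C; the north bank: 3M 2C)
7. 2 missionaries and 1 cannibal → the north bank.  (the south bank: 0M 0C; the north bank: 5M 3C)

Yes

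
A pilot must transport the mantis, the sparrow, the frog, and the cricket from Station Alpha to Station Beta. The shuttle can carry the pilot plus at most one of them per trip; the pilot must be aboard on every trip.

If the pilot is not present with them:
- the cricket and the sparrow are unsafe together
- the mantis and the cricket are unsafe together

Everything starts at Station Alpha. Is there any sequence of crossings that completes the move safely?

Yes

1. Pilot goes to Station Beta with the cricket.  [Station Alpha: the frog, the mantis, the sparrow | Station Beta: the cricket]
2. Pilot goes back to Station Alpha alone.  [Station Alpha: the frog, the mantis, the sparrow | Station Beta: the cricket]
3. Pilot goes to Station Beta with the mantis.  [Station Alpha: the frog, the sparrow | Station Beta: the cricket, the mantis]
4. Pilot goes back to Station Alpha with the cricket.  [Station Alpha: the cricket, the frog, the sparrow | Station Beta: the mantis]
5. Pilot goes to Station Beta with the sparrow.  [Station Alpha: the cricket, the frog | Station Beta: the mantis, the sparrow]
6. Pilot goes back to Station Alpha alone.  [Station Alpha: the cricket, the frog | Station Beta: the mantis, the sparrow]
7. Pilot goes to Station Beta with the frog.  [Station Alpha: the cricket | Station Beta: the frog, the mantis, the sparrow]
8. Pilot goes back to Station Alpha alone.  [Station Alpha: the cricket | Station Beta: the frog, the mantis, the sparrow]
9. Pilot goes to Station Beta with the cricket.  [Station Alpha: — | Station Beta: the cricket, the frog, the mantis, the sparrow]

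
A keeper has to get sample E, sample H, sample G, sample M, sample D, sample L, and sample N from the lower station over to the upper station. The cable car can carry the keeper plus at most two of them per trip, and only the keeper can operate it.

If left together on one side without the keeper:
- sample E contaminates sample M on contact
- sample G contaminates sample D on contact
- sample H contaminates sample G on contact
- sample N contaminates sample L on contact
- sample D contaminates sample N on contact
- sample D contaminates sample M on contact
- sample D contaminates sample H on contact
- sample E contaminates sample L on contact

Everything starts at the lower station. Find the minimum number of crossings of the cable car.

impossible

Whatever the first load, the items left behind include a forbidden pair without the keeper. No opening move is safe, so no plan exists.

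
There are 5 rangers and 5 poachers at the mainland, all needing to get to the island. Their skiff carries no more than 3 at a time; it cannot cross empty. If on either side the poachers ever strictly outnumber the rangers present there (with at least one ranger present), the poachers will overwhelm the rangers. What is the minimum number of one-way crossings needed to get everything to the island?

Counting alone: each trip to the island takes at most 3 across and each return brings at least 1 back, so after t trips out (and t−1 returns) at most 3t − (t−1) of the 10 are across; that first reaches 10 at t = 5, so at least 9 crossings are needed.
The safety rule pushes this higher. Following every safe sequence of crossings, the most of the 10 that can be at the island as the skiff arrives there on crossing 9 is 9 — never all 10.
So no plan with fewer than 11 crossings exists, and this one achieves 11:
1. 2 poachers → the island.  (the mainland: 5R 3P; the island: 0R 2P)
2. 1 poacher ← the mainland.  (the mainland: 5R 4P; the island: 0R 1P)
3. 3 poachers → the island.  (the mainland: 5R 1P; the island: 0R 4P)
4. 1 poacher ← the mainland.  (the mainland: 5R 2P; the island: 0R 3P)
5. 3 rangers → the island.  (the mainland: 2R 2P; the island: 3R 3P)
6. 1 ranger and 1 poacher ← the mainland.  (the mainland: 3R 3P; the island: 2R 2P)
7. 3 rangers → the island.  (the mainland: 0R 3P; the island: 5R 2P)
8. 1 poacher ← the mainland.  (the mainland: 0R 4P; the island: 5R 1P)
9. 2 poachers → the island.  (the mainland: 0R 2P; the island: 5R 3P)
10. 1 poacher ← the mainland.  (the mainland: 0R 3P; the island: 5R 2P)
11. 3 poachers → the island.  (the mainland: 0R 0P; the island: 5R 5P)

11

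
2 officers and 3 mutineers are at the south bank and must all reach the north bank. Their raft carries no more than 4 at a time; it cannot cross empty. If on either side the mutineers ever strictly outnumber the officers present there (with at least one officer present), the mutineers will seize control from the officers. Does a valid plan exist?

No

The mutineers already outnumber the officers at the south bank before anyone moves, so the starting position itself is disallowed.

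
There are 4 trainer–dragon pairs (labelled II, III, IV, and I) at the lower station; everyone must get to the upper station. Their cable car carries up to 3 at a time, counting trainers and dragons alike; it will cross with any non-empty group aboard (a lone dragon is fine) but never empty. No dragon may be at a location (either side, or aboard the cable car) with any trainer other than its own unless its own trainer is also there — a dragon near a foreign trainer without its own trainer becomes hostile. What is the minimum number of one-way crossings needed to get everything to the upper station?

9

Counting alone: each trip to the upper station takes at most 3 across and each return brings at least 1 back, so after t trips out (and t−1 returns) at most 3t − (t−1) of the 8 are across; that first reaches 8 at t = 4, so at least 7 crossings are needed.
The safety rule pushes this higher. Following every safe sequence of crossings, the most of the 8 that can be at the upper station as the cable car arrives there on crossing 7 is 7 — never all 8.
So no plan with fewer than 9 crossings exists, and this one achieves 9:
1. dragon II and trainer II cross → the upper station.
2. trainer II crosses ← the lower station.
3. dragon III, trainer II, and trainer III cross → the upper station.
4. dragon II and trainer II cross ← the lower station.
5. trainer I, trainer II, and trainer IV cross → the upper station.
6. dragon III crosses ← the lower station.
7. dragon II and dragon III cross → the upper station.
8. dragon II crosses ← the lower station.
9. dragon I, dragon II, and dragon IV cross → the upper station.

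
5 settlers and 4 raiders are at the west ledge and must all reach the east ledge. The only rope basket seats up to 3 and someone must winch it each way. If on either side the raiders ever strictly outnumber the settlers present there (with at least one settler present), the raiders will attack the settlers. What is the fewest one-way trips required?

7

Counting alone: each trip to the east ledge takes at most 3 across and each return brings at least 1 back, so after t trips out (and t−1 returns) at most 3t − (t−1) of the 9 are across; that first reaches 9 at t = 4, so at least 7 crossings are needed.
The plan below uses exactly 7 crossings, so it is optimal:
1. 3 raiders → the east ledge.  (the west ledge: 5S 1R; the east ledge: 0S 3R)
2. 1 raider ← the west ledge.  (the west ledge: 5S 2R; the east ledge: 0S 2R)
3. 3 settlers → the east ledge.  (the west ledge: 2S 2R; the east ledge: 3S 2R)
4. 1 settler ← the west ledge.  (the west ledge: 3S 2R; the east ledge: 2S 2R)
5. 2 settlers and 1 raider → the east ledge.  (the west ledge: 1S 1R; the east ledge: 4S 3R)
6. 1 settler ← the west ledge.  (the west ledge: 2S 1R; the east ledge: 3S 3R)
7. 2 settlers and 1 raider → the east ledge.  (the west ledge: 0S 0R; the east ledge: 5S 4R)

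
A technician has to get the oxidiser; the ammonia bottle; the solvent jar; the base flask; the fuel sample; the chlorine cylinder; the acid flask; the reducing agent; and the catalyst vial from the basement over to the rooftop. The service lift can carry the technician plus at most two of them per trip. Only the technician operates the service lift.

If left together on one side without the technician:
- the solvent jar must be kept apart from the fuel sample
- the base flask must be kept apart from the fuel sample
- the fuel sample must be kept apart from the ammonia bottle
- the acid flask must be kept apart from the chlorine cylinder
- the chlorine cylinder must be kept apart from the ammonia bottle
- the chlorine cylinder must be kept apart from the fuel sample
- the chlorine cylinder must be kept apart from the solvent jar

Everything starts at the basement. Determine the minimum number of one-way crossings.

Counting alone: the technician can take at most 2 across per trip to the rooftop, so moving all 9 needs at least 5 loaded trips out, with a return between consecutive ones — at least 9 crossings.
The safety rule pushes this higher. Following every safe sequence of crossings, the most of the 9 that can be at the rooftop as the service lift arrives there on crossings 9, 11, 13 is 6, 7, 8 respectively — never all 9.
So no plan with fewer than 15 crossings exists, and this one achieves 15:
1. Technician goes to the rooftop with the chlorine cylinder and the fuel sample.
2. Technician goes back to the basement with the fuel sample.
3. Technician goes to the rooftop with the fuel sample and the oxidiser.
4. Technician goes back to the basement with the fuel sample.
5. Technician goes to the rooftop with the base flask and the fuel sample.
6. Technician goes back to the basement with the fuel sample.
7. Technician goes to the rooftop with the ammonia bottle and the solvent jar.
8. Technician goes back to the basement with the chlorine cylinder.
9. Technician goes to the rooftop with the acid flask and the fuel sample.
10. Technician goes back to the basement with the fuel sample.
11. Technician goes to the rooftop with the fuel sample and the reducing agent.
12. Technician goes back to the basement with the fuel sample.
13. Technician goes to the rooftop with the catalyst vial and the fuel sample.
14. Technician goes back to the basement with the fuel sample.
15. Technician goes to the rooftop with the chlorine cylinder and the fuel sample.

15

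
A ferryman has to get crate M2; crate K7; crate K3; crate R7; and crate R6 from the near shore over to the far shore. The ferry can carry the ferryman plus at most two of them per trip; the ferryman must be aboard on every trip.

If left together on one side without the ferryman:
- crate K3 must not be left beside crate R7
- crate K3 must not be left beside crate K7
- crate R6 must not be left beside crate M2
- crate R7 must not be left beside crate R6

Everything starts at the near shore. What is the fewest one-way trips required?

Counting alone: the ferryman can take at most 2 across per trip to the far shore, so moving all 5 needs at least 3 loaded trips out, with a return between consecutive ones — at least 5 crossings.
The safety rule pushes this higher. Following every safe sequence of crossings, the most of the 5 that can be at the far shore as the ferry arrives there on crossing 5 is 4 — never all 5.
So no plan with fewer than 7 crossings exists, and this one achieves 7:
1. Ferryman goes to the far shore with crate K3 and crate R6.
2. Ferryman goes back to the near shore alone.
3. Ferryman goes to the far shore with crate M2.
4. Ferryman goes back to the near shore with crate R6.
5. Ferryman goes to the far shore with crate K7 and crate R7.
6. Ferryman goes back to the near shore with crate K3.
7. Ferryman goes to the far shore with crate K3 and crate R6.

7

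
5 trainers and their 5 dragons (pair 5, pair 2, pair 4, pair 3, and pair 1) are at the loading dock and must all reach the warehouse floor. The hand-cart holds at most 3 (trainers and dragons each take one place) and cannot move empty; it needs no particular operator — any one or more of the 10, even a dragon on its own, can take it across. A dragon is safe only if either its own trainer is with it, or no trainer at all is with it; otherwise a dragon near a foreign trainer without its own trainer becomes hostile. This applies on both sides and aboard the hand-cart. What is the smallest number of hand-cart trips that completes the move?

11

Counting alone: each trip to the warehouse floor takes at most 3 across and each return brings at least 1 back, so after t trips out (and t−1 returns) at most 3t − (t−1) of the 10 are across; that first reaches 10 at t = 5, so at least 9 crossings are needed.
The safety rule pushes this higher. Following every safe sequence of crossings, the most of the 10 that can be at the warehouse floor as the hand-cart arrives there on crossing 9 is 9 — never all 10.
So no plan with fewer than 11 crossings exists, and this one achieves 11:
1. dragon 5 and trainer 5 cross → the warehouse floor.
2. trainer 5 crosses ← the loading dock.
3. dragon 2, dragon 3, and dragon 4 cross → the warehouse floor.
4. dragon 5 crosses ← the loading dock.
5. trainer 2, trainer 3, and trainer 4 cross → the warehouse floor.
6. dragon 2 and trainer 2 cross ← the loading dock.
7. trainer 1, trainer 2, and trainer 5 cross → the warehouse floor.
8. dragon 4 crosses ← the loading dock.
9. dragon 2 and dragon 5 cross → the warehouse floor.
10. dragon 5 crosses ← the loading dock.
11. dragon 1, dragon 4, and dragon 5 cross → the warehouse floor.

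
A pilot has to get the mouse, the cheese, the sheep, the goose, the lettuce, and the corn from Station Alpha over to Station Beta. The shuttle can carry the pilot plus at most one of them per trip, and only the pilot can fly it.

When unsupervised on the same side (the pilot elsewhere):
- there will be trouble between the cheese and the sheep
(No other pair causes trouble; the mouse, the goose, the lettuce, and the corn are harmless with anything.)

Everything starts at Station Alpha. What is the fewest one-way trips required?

11

Counting alone: the pilot can take at most 1 across per trip to Station Beta, so moving all 6 needs at least 6 loaded trips out, with a return between consecutive ones — at least 11 crossings.
The plan below uses exactly 11 crossings, so it is optimal:
1. Pilot goes to Station Beta with the cheese.
2. Pilot goes back to Station Alpha alone.
3. Pilot goes to Station Beta with the mouse.
4. Pilot goes back to Station Alpha alone.
5. Pilot goes to Station Beta with the goose.
6. Pilot goes back to Station Alpha alone.
7. Pilot goes to Station Beta with the lettuce.
8. Pilot goes back to Station Alpha alone.
9. Pilot goes to Station Beta with the corn.
10. Pilot goes back to Station Alpha alone.
11. Pilot goes to Station Beta with the sheep.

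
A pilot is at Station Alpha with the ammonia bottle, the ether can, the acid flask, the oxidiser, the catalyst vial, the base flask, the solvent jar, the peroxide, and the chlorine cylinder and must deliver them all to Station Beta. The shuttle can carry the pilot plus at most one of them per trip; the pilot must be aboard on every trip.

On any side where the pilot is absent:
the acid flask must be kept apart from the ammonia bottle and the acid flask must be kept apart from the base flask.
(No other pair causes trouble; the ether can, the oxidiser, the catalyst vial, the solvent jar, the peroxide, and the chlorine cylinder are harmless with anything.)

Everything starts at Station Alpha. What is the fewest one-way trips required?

19

Counting alone: the pilot can take at most 1 across per trip to Station Beta, so moving all 9 needs at least 9 loaded trips out, with a return between consecutive ones — at least 17 crossings.
The safety rule pushes this higher. Following every safe sequence of crossings, the most of the 9 that can be at Station Beta as the shuttle arrives there on crossing 17 is 8 — never all 9.
So no plan with fewer than 19 crossings exists, and this one achieves 19:
1. Pilot goes to Station Beta with the acid flask.  [Station Alpha: the ammonia bottle, the base flask, the catalyst vial, the chlorine cylinder, the ether can, the oxidiser, the peroxide, the solvent jar | Station Beta: the acid flask]
2. Pilot goes back to Station Alpha alone.  [Station Alpha: the ammonia bottle, the base flask, the catalyst vial, the chlorine cylinder, the ether can, the oxidiser, the peroxide, the solvent jar | Station Beta: the acid flask]
3. Pilot goes to Station Beta with the ammonia bottle.  [Station Alpha: the base flask, the catalyst vial, the chlorine cylinder, the ether can, the oxidiser, the peroxide, the solvent jar | Station Beta: the acid flask, the ammonia bottle]
4. Pilot goes back to Station Alpha with the acid flask.  [Station Alpha: the acid flask, the base flask, the catalyst vial, the chlorine cylinder, the ether can, the oxidiser, the peroxide, the solvent jar | Station Beta: the ammonia bottle]
5. Pilot goes to Station Beta with the base flask.  [Station Alpha: the acid flask, the catalyst vial, the chlorine cylinder, the ether can, the oxidiser, the peroxide, the solvent jar | Station Beta: the ammonia bottle, the base flask]
6. Pilot goes back to Station Alpha alone.  [Station Alpha: the acid flask, the catalyst vial, the chlorine cylinder, the ether can, the oxidiser, the peroxide, the solvent jar | Station Beta: the ammonia bottle, the base flask]
7. Pilot goes to Station Beta with the ether can.  [Station Alpha: the acid flask, the catalyst vial, the chlorine cylinder, the oxidiser, the peroxide, the solvent jar | Station Beta: the ammonia bottle, the base flask, the ether can]
8. Pilot goes back to Station Alpha alone.  [Station Alpha: the acid flask, the catalyst vial, the chlorine cylinder, the oxidiser, the peroxide, the solvent jar | Station Beta: the ammonia bottle, the base flask, the ether can]
9. Pilot goes to Station Beta with the oxidiser.  [Station Alpha: the acid flask, the catalyst vial, the chlorine cylinder, the peroxide, the solvent jar | Station Beta: the ammonia bottle, the base flask, the ether can, the oxidiser]
10. Pilot goes back to Station Alpha alone.  [Station Alpha: the acid flask, the catalyst vial, the chlorine cylinder, the peroxide, the solvent jar | Station Beta: the ammonia bottle, the base flask, the ether can, the oxidiser]
11. Pilot goes to Station Beta with the catalyst vial.  [Station Alpha: the acid flask, the chlorine cylinder, the peroxide, the solvent jar | Station Beta: the ammonia bottle, the base flask, the catalyst vial, the ether can, the oxidiser]
12. Pilot goes back to Station Alpha alone.  [Station Alpha: the acid flask, the chlorine cylinder, the peroxide, the solvent jar | Station Beta: the ammonia bottle, the base flask, the catalyst vial, the ether can, the oxidiser]
13. Pilot goes to Station Beta with the solvent jar.  [Station Alpha: the acid flask, the chlorine cylinder, the peroxide | Station Beta: the ammonia bottle, the base flask, the catalyst vial, the ether can, the oxidiser, the solvent jar]
14. Pilot goes back to Station Alpha alone.  [Station Alpha: the acid flask, the chlorine cylinder, the peroxide | Station Beta: the ammonia bottle, the base flask, the catalyst vial, the ether can, the oxidiser, the solvent jar]
15. Pilot goes to Station Beta with the peroxide.  [Station Alpha: the acid flask, the chlorine cylinder | Station Beta: the ammonia bottle, the base flask, the catalyst vial, the ether can, the oxidiser, the peroxide, the solvent jar]
16. Pilot goes back to Station Alpha alone.  [Station Alpha: the acid flask, the chlorine cylinder | Station Beta: the ammonia bottle, the base flask, the catalyst vial, the ether can, the oxidiser, the peroxide, the solvent jar]
17. Pilot goes to Station Beta with the chlorine cylinder.  [Station Alpha: the acid flask | Station Beta: the ammonia bottle, the base flask, the catalyst vial, the chlorine cylinder, the ether can, the oxidiser, the peroxide, the solvent jar]
18. Pilot goes back to Station Alpha alone.  [Station Alpha: the acid flask | Station Beta: the ammonia bottle, the base flask, the catalyst vial, the chlorine cylinder, the ether can, the oxidiser, the peroxide, the solvent jar]
19. Pilot goes to Station Beta with the acid flask.  [Station Alpha: — | Station Beta: the acid flask, the ammonia bottle, the base flask, the catalyst vial, the chlorine cylinder, the ether can, the oxidiser, the peroxide, the solvent jar]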